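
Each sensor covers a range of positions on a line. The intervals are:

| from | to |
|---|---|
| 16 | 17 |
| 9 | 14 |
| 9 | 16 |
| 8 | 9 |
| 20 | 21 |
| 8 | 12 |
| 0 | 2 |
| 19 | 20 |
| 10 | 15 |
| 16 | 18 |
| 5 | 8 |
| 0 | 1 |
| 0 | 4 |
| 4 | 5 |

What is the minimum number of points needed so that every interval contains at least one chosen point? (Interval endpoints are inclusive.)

6

Sort by right endpoint; whenever an interval is uncovered, place a point at its right end.
Sorted: [0,1] [0,2] [0,4] [4,5] [5,8] [8,9] [8,12] [9,14] [10,15] [9,16] [16,17] [16,18] [19,20] [20,21]
{[0,1],[0,2],[0,4]} hit by 1; {[4,5],[5,8]} hit by 5; {[8,9],[8,12],[9,14]} hit by 9; {[10,15],[9,16]} hit by 15; {[16,17],[16,18]} hit by 17; {[19,20],[20,21]} hit by 20.
Points: 1, 5, 9, 15, 17, 20 (6 total).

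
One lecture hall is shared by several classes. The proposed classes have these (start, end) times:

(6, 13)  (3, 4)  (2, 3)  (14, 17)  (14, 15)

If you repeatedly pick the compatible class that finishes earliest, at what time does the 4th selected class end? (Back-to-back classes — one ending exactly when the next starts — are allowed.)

15

By end time: (2,3), (3,4), (6,13), (14,15), (14,17).
Pick (2,3); next start ≥ 3 → (3,4); next start ≥ 4 → (6,13); next start ≥ 13 → (14,15).
Selected: (2,3) (3,4) (6,13) (14,15)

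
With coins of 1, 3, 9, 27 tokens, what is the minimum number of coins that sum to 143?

143 − 5×27→8 − 2×3→2 − 2×1→0
Total coins = 5 + 2 + 2 = 9

9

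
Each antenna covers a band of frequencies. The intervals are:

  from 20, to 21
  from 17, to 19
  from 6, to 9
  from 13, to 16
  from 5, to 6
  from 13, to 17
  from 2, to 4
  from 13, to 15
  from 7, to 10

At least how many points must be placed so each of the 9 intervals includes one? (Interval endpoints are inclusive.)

Process intervals by earliest right end; each time one isn't hit yet, stab at its right endpoint.
Sorted: [2,4] [5,6] [6,9] [7,10] [13,15] [13,16] [13,17] [17,19] [20,21]
{[2,4]} hit by 4; {[5,6],[6,9]} hit by 6; {[7,10]} hit by 10; {[13,15],[13,16],[13,17]} hit by 15; {[17,19]} hit by 19; {[20,21]} hit by 21.
Points: 4, 6, 10, 15, 19, 21 (6 total).

6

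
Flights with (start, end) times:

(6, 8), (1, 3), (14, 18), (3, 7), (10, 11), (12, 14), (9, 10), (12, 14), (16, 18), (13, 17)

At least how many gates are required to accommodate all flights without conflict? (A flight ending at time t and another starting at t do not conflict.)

3

starts: [1, 3, 6, 9, 10, 12, 12, 13, 14, 16]
ends:   [3, 7, 8, 10, 11, 14, 14, 17, 18, 18]
s1→1 e3→0 s3→1 s6→2 e7→1 e8→0 s9→1 e10→0 s10→1 e11→0 s12→1 s12→2 s13→3  — peak 3.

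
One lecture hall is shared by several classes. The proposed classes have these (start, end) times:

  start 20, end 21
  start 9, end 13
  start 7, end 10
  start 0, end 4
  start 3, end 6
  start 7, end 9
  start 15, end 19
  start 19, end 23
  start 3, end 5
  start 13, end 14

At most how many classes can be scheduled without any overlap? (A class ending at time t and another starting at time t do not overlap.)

Sorted by end: (0,4)  (3,5)  (3,6)  (7,9)  (7,10)  (9,13)  (13,14)  (15,19)  (20,21)  (19,23)
take (0,4); take (7,9); take (9,13); take (13,14); take (15,19); take (20,21); skip (19,23).
Selected 6 classes.

6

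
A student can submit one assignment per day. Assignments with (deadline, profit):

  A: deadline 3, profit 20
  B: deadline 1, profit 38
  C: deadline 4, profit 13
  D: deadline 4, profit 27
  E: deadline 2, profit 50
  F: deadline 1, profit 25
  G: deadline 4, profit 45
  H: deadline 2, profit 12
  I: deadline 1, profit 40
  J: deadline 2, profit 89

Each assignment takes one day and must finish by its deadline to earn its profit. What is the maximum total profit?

211

Profit order: J=89 E=50 G=45 I=40 B=38 D=27 F=25 A=20 C=13 H=12
Assign: J→slot 2, E→slot 1, G→slot 4, I skipped, B skipped, D→slot 3, F skipped, A skipped, C skipped, H skipped.
Slots: [1:E] [2:J] [3:D] [4:G]
Profit = 50 + 89 + 27 + 45 = 211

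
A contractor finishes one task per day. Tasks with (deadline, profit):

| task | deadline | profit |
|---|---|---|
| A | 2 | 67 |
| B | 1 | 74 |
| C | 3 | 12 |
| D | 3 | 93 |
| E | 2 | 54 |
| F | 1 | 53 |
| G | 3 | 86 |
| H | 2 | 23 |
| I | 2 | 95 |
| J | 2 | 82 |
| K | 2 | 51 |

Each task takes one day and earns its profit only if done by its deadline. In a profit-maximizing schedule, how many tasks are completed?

Take jobs in profit order; each goes to the latest open slot no later than its deadline.
By profit: I(d2,95), D(d3,93), G(d3,86), J(d2,82), B(d1,74), A(d2,67), E(d2,54), F(d1,53), K(d2,51), H(d2,23), C(d3,12)
I→slot 2; D→slot 3; G→slot 1; J skipped; B skipped; A skipped; E skipped; F skipped; K skipped; H skipped; C skipped.
3 of 11 scheduled.

3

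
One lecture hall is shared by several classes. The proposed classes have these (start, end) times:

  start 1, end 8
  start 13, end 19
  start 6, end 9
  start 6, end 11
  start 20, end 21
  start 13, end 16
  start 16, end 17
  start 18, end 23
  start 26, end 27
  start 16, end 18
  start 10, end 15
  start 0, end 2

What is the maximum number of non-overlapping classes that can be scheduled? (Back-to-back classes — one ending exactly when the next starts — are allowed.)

Greedy by earliest finish: after sorting by end time, pick each interval compatible with the last pick.
Sorted by end: (0,2)  (1,8)  (6,9)  (6,11)  (10,15)  (13,16)  (16,17)  (16,18)  (13,19)  (20,21)  (18,23)  (26,27)
take (0,2); skip (1,8); take (6,9); skip (6,11); take (10,15); take (16,17); take (20,21); skip (18,23); take (26,27).
Selected 6 classes.

6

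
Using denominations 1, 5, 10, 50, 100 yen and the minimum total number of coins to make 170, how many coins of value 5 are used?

0

Greedy: take as many of the largest coin as possible, then repeat with the remainder.
170 − 1×100→70 − 1×50→20 − 2×10→0
Count of 5: 0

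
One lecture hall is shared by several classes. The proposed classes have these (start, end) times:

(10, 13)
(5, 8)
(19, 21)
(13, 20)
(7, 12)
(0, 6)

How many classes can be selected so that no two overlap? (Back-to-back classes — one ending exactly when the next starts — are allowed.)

Greedy by earliest finish: after sorting by end time, pick each interval compatible with the last pick.
By end time: (0,6), (5,8), (7,12), (10,13), (13,20), (19,21).
Pick (0,6); next start ≥ 6 → (7,12); next start ≥ 12 → (13,20).
Selected 3 classes.

3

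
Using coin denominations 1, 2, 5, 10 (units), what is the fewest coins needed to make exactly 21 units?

3

Greedy: take as many of the largest coin as possible, then repeat with the remainder.
21 = 2×10 + 1×1
Total coins = 2 + 1 = 3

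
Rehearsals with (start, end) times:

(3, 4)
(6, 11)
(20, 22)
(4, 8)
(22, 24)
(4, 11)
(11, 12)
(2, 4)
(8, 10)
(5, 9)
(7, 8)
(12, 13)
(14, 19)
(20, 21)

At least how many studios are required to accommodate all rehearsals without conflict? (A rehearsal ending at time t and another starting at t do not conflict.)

5

The answer is the maximum number of intervals overlapping at any instant.
starts: [2, 3, 4, 4, 5, 6, 7, 8, 11, 12, 14, 20, 20, 22]
ends:   [4, 4, 8, 8, 9, 10, 11, 11, 12, 13, 19, 21, 22, 24]
s2→1 s3→2 e4→1 e4→0 s4→1 s4→2 s5→3 s6→4 s7→5  — peak 5.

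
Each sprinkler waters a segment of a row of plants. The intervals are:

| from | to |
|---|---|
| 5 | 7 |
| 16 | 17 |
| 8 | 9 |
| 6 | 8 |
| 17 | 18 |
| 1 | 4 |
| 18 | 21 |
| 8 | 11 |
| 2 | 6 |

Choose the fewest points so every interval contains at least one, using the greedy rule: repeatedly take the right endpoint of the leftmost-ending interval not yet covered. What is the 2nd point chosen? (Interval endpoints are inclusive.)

7

Sort by right endpoint; whenever an interval is uncovered, place a point at its right end.
Sorted: [1,4] [2,6] [5,7] [6,8] [8,9] [8,11] [16,17] [17,18] [18,21]
{[1,4],[2,6]} hit by 4; {[5,7],[6,8]} hit by 7; {[8,9],[8,11]} hit by 9; {[16,17],[17,18]} hit by 17; {[18,21]} hit by 21.
Points: 4, 7, 9, 17, 21 (5 total).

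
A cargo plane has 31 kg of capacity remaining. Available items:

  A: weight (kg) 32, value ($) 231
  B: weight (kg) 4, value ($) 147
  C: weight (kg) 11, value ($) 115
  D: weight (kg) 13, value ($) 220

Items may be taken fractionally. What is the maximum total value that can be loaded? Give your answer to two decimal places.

Greedy by value/weight ratio, highest first.
Order: B (147/4=36.75) > D (220/13=16.92) > C (115/11=10.45) > A (231/32=7.22)
Fill: take B (4 @ 147) → take D (13 @ 220) → take C (11 @ 115) → take 3/32 of A → 21.66; 31/31 used.
Total value = 503.66

503.66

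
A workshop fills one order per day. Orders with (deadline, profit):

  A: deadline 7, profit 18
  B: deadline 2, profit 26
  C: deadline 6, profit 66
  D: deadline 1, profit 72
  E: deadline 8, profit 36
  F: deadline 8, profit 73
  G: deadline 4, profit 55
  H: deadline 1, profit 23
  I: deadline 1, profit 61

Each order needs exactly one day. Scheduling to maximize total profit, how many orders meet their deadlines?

7

By profit: F(d8,73), D(d1,72), C(d6,66), I(d1,61), G(d4,55), E(d8,36), B(d2,26), H(d1,23), A(d7,18)
F→slot 8; D→slot 1; C→slot 6; I skipped; G→slot 4; E→slot 7; B→slot 2; H skipped; A→slot 5.
7 of 9 scheduled.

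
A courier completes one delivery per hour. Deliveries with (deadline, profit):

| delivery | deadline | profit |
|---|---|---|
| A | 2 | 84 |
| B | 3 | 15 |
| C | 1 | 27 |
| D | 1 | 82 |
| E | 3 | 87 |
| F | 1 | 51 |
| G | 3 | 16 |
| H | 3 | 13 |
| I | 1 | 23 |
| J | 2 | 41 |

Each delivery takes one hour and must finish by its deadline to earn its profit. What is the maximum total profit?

253

Sort by profit descending; place each in the latest free slot ≤ its deadline.
Profit order: E=87 A=84 D=82 F=51 J=41 C=27 I=23 G=16 B=15 H=13
Assign: E→slot 3, A→slot 2, D→slot 1, F skipped, J skipped, C skipped, I skipped, G skipped, B skipped, H skipped.
Slots: [1:D] [2:A] [3:E]
Profit = 82 + 84 + 87 = 253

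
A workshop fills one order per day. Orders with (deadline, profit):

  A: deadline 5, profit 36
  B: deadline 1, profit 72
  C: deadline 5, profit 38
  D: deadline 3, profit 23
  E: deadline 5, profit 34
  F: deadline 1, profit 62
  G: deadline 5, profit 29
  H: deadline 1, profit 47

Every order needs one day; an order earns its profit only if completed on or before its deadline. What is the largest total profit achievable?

Sort by profit descending; place each in the latest free slot ≤ its deadline.
By profit: B(d1,72), F(d1,62), H(d1,47), C(d5,38), A(d5,36), E(d5,34), G(d5,29), D(d3,23)
B→slot 1; F skipped; H skipped; C→slot 5; A→slot 4; E→slot 3; G→slot 2; D skipped.
Profit = 72 + 29 + 34 + 36 + 38 = 209

209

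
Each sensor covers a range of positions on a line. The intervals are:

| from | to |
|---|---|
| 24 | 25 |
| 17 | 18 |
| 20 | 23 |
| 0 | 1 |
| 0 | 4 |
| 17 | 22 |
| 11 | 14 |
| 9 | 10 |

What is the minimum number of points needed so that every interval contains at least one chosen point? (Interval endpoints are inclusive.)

6

Sort by right endpoint; whenever an interval is uncovered, place a point at its right end.
By right end: [0,1]  [0,4]  [9,10]  [11,14]  [17,18]  [17,22]  [20,23]  [24,25]
[0,1] uncovered → point at 1; [9,10] uncovered → point at 10; [11,14] uncovered → point at 14; [17,18] uncovered → point at 18; [20,23] uncovered → point at 23; [24,25] uncovered → point at 25.
Points: 1, 10, 14, 18, 23, 25 (6 total).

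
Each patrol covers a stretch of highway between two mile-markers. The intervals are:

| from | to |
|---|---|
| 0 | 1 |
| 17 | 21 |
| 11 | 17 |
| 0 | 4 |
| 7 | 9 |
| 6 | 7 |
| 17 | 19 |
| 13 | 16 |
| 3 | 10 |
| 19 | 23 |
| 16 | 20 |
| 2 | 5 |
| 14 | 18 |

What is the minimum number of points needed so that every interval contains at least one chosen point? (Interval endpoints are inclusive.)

5

Sorted: [0,1] [0,4] [2,5] [6,7] [7,9] [3,10] [13,16] [11,17] [14,18] [17,19] [16,20] [17,21] [19,23]
{[0,1],[0,4]} hit by 1; {[2,5]} hit by 5; {[6,7],[7,9],[3,10]} hit by 7; {[13,16],[11,17],[14,18]} hit by 16; {[17,19],[16,20],[17,21],[19,23]} hit by 19.
Points: 1, 5, 7, 16, 19 (5 total).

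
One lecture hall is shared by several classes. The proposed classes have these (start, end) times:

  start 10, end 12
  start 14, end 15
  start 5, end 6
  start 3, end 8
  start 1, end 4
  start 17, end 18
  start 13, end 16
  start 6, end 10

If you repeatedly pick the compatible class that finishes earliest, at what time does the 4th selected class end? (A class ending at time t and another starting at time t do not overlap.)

Sorted by end: (1,4)  (5,6)  (3,8)  (6,10)  (10,12)  (14,15)  (13,16)  (17,18)
take (1,4); take (5,6); skip (3,8); take (6,10); take (10,12); take (14,15); skip (13,16); take (17,18).
Selected: (1,4) (5,6) (6,10) (10,12) (14,15) (17,18)

12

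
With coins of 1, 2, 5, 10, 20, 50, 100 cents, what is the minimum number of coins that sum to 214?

214 − 2×100→14 − 1×10→4 − 2×2→0
Total coins = 2 + 1 + 2 = 5

5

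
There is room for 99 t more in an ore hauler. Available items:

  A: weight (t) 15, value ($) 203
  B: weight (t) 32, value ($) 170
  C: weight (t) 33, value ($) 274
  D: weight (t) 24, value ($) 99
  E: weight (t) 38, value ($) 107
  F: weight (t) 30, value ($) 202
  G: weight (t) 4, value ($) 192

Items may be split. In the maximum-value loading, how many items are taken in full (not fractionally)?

4

Order: G (192/4=48.00) > A (203/15=13.53) > C (274/33=8.30) > F (202/30=6.73) > B (170/32=5.31) > D (99/24=4.12) > E (107/38=2.82)
Fill: take G (4 @ 192) → take A (15 @ 203) → take C (33 @ 274) → take F (30 @ 202) → take 17/32 of B → 90.31; 99/99 used.
4 item(s) taken whole; one partial (take 17/32 of B).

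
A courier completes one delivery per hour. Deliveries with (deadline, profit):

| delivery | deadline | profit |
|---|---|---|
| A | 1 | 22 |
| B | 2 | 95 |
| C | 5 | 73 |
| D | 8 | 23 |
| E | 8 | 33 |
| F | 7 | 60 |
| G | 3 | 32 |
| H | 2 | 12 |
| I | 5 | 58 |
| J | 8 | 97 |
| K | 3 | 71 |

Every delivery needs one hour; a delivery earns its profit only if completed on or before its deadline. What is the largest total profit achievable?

Profit order: J=97 B=95 C=73 K=71 F=60 I=58 E=33 G=32 D=23 A=22 H=12
Assign: J→slot 8, B→slot 2, C→slot 5, K→slot 3, F→slot 7, I→slot 4, E→slot 6, G→slot 1, D skipped, A skipped, H skipped.
Slots: [1:G] [2:B] [3:K] [4:I] [5:C] [6:E] [7:F] [8:J]
Profit = 32 + 95 + 71 + 58 + 73 + 33 + 60 + 97 = 519

519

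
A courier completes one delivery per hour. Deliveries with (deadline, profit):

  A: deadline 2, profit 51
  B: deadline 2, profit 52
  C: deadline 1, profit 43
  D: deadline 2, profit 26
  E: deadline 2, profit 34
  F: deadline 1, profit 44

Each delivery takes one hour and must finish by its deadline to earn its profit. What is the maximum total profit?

103

Sort by profit descending; place each in the latest free slot ≤ its deadline.
Profit order: B=52 A=51 F=44 C=43 E=34 D=26
Assign: B→slot 2, A→slot 1, F skipped, C skipped, E skipped, D skipped.
Slots: [1:A] [2:B]
Profit = 51 + 52 = 103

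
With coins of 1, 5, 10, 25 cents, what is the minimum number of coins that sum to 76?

76 = 3×25 + 1×1
Total coins = 3 + 1 = 4

4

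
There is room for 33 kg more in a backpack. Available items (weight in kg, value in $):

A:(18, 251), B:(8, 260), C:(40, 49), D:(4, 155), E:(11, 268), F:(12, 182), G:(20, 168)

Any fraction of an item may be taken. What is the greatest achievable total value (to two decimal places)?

Ratios (sorted): D 38.75, B 32.50, E 24.36, F 15.17, A 13.94, G 8.40, C 1.23
take D (4 @ 155); take B (8 @ 260); take E (11 @ 268); take 10/12 of F → 151.67. Capacity used 33/33.
Total value = 834.67

834.67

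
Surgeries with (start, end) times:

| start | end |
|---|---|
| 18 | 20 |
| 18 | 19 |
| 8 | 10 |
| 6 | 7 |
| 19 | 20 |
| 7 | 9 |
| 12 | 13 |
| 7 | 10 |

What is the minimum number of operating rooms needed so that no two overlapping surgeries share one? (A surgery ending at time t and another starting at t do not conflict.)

3

starts: [6, 7, 7, 8, 12, 18, 18, 19]
ends:   [7, 9, 10, 10, 13, 19, 20, 20]
s6→1 e7→0 s7→1 s7→2 s8→3  — peak 3.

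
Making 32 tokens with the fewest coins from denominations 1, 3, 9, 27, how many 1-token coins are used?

2

32 − 1×27→5 − 1×3→2 − 2×1→0
Count of 1: 2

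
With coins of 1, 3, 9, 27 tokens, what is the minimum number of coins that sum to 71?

Greedy: take as many of the largest coin as possible, then repeat with the remainder.
71 = 2×27 + 1×9 + 2×3 + 2×1
Total coins = 2 + 1 + 2 + 2 = 7

7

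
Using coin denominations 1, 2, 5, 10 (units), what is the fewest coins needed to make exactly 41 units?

5

41 − 4×10→1 − 1×1→0
Total coins = 4 + 1 = 5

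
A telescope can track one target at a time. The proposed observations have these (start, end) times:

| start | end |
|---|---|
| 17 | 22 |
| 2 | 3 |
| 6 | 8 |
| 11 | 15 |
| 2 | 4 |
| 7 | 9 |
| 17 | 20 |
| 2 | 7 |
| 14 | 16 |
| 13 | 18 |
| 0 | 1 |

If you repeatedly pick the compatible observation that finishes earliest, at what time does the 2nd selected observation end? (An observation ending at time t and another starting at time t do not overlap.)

Sorted by end: (0,1)  (2,3)  (2,4)  (2,7)  (6,8)  (7,9)  (11,15)  (14,16)  (13,18)  (17,20)  (17,22)
take (0,1); take (2,3); take (6,8); take (11,15); skip (14,16); take (17,20).
Selected: (0,1) (2,3) (6,8) (11,15) (17,20)

3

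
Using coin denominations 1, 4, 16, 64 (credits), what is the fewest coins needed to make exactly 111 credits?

9

111 = 1×64 + 2×16 + 3×4 + 3×1
Total coins = 1 + 2 + 3 + 3 = 9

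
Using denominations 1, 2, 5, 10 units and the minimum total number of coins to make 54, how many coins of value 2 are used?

54 = 5×10 + 2×2
Count of 2: 2

2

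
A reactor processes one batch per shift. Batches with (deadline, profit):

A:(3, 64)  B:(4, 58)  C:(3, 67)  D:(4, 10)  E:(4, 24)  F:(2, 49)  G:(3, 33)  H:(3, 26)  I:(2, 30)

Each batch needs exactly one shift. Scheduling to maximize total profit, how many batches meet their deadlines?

Sort by profit descending; place each in the latest free slot ≤ its deadline.
Profit order: C=67 A=64 B=58 F=49 G=33 I=30 H=26 E=24 D=10
Assign: C→slot 3, A→slot 2, B→slot 4, F→slot 1, G skipped, I skipped, H skipped, E skipped, D skipped.
Slots: [1:F] [2:A] [3:C] [4:B]
4 of 9 scheduled.

4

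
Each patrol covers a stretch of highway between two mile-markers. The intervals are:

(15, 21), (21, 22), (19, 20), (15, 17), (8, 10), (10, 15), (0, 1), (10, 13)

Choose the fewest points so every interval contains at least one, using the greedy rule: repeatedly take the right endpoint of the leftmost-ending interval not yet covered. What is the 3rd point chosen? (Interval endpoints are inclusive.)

Process intervals by earliest right end; each time one isn't hit yet, stab at its right endpoint.
By right end: [0,1]  [8,10]  [10,13]  [10,15]  [15,17]  [19,20]  [15,21]  [21,22]
[0,1] uncovered → point at 1; [8,10] uncovered → point at 10; [15,17] uncovered → point at 17; [19,20] uncovered → point at 20; [21,22] uncovered → point at 22.
Points: 1, 10, 17, 20, 22 (5 total).

17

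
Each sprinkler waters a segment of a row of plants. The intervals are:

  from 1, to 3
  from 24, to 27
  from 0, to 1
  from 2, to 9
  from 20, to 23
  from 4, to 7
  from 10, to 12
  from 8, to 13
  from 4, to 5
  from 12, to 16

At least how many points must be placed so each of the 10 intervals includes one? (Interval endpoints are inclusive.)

5

Process intervals by earliest right end; each time one isn't hit yet, stab at its right endpoint.
By right end: [0,1]  [1,3]  [4,5]  [4,7]  [2,9]  [10,12]  [8,13]  [12,16]  [20,23]  [24,27]
[0,1] uncovered → point at 1; [4,5] uncovered → point at 5; [10,12] uncovered → point at 12; [20,23] uncovered → point at 23; [24,27] uncovered → point at 27.
Points: 1, 5, 12, 23, 27 (5 total).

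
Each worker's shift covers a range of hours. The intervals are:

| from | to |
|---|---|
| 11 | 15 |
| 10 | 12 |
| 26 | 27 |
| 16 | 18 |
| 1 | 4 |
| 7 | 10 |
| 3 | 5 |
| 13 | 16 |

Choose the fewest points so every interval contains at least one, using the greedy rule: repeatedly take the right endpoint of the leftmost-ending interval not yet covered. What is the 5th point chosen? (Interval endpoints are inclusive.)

27

Process intervals by earliest right end; each time one isn't hit yet, stab at its right endpoint.
By right end: [1,4]  [3,5]  [7,10]  [10,12]  [11,15]  [13,16]  [16,18]  [26,27]
[1,4] uncovered → point at 4; [7,10] uncovered → point at 10; [11,15] uncovered → point at 15; [16,18] uncovered → point at 18; [26,27] uncovered → point at 27.
Points: 4, 10, 15, 18, 27 (5 total).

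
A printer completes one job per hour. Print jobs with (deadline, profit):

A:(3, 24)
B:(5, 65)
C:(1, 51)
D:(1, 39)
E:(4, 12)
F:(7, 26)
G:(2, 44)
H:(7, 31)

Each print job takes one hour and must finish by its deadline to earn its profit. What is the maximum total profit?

Sort by profit descending; place each in the latest free slot ≤ its deadline.
By profit: B(d5,65), C(d1,51), G(d2,44), D(d1,39), H(d7,31), F(d7,26), A(d3,24), E(d4,12)
B→slot 5; C→slot 1; G→slot 2; D skipped; H→slot 7; F→slot 6; A→slot 3; E→slot 4.
Profit = 51 + 44 + 24 + 12 + 65 + 26 + 31 = 253

253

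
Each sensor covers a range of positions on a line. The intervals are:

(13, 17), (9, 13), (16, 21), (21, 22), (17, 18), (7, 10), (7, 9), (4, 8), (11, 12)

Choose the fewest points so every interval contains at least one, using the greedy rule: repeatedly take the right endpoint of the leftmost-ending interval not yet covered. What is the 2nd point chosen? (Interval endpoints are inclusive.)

12

Sorted: [4,8] [7,9] [7,10] [11,12] [9,13] [13,17] [17,18] [16,21] [21,22]
{[4,8],[7,9],[7,10]} hit by 8; {[11,12],[9,13]} hit by 12; {[13,17],[17,18],[16,21]} hit by 17; {[21,22]} hit by 22.
Points: 8, 12, 17, 22 (4 total).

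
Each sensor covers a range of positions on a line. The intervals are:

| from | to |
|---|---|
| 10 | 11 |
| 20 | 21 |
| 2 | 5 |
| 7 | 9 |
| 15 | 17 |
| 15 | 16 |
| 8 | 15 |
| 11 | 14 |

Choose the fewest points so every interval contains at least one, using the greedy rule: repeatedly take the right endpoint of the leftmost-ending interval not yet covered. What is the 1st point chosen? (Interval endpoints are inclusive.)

5

By right end: [2,5]  [7,9]  [10,11]  [11,14]  [8,15]  [15,16]  [15,17]  [20,21]
[2,5] uncovered → point at 5; [7,9] uncovered → point at 9; [10,11] uncovered → point at 11; [15,16] uncovered → point at 16; [20,21] uncovered → point at 21.
Points: 5, 9, 11, 16, 21 (5 total).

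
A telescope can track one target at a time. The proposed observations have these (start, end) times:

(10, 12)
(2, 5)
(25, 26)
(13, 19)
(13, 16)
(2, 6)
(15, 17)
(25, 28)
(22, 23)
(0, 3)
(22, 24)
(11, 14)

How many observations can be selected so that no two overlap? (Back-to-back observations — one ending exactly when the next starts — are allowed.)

5

Order by finish time; keep every interval that doesn't clash with the previous kept one.
Sorted by end: (0,3)  (2,5)  (2,6)  (10,12)  (11,14)  (13,16)  (15,17)  (13,19)  (22,23)  (22,24)  (25,26)  (25,28)
take (0,3); take (10,12); take (13,16); take (22,23); skip (22,24); take (25,26).
Selected 5 observations.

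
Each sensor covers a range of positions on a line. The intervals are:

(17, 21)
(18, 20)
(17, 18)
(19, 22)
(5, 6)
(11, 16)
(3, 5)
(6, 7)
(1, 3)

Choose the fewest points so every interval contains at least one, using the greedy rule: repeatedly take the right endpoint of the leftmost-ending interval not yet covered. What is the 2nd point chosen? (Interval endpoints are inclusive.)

Sort by right endpoint; whenever an interval is uncovered, place a point at its right end.
By right end: [1,3]  [3,5]  [5,6]  [6,7]  [11,16]  [17,18]  [18,20]  [17,21]  [19,22]
[1,3] uncovered → point at 3; [5,6] uncovered → point at 6; [11,16] uncovered → point at 16; [17,18] uncovered → point at 18; [19,22] uncovered → point at 22.
Points: 3, 6, 16, 18, 22 (5 total).

6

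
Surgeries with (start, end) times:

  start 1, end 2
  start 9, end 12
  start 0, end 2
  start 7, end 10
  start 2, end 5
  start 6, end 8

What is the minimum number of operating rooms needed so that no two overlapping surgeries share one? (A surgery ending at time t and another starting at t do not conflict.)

2

Count concurrent intervals with a sweep; the peak is the room count.
starts: [0, 1, 2, 6, 7, 9]
ends:   [2, 2, 5, 8, 10, 12]
s0→1 s1→2  — peak 2.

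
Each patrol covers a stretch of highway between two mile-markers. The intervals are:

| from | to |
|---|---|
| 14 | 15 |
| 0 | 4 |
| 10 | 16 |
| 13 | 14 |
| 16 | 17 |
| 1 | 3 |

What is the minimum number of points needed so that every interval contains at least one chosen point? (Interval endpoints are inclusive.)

Sort by right endpoint; whenever an interval is uncovered, place a point at its right end.
Sorted: [1,3] [0,4] [13,14] [14,15] [10,16] [16,17]
{[1,3],[0,4]} hit by 3; {[13,14],[14,15],[10,16]} hit by 14; {[16,17]} hit by 17.
Points: 3, 14, 17 (3 total).

3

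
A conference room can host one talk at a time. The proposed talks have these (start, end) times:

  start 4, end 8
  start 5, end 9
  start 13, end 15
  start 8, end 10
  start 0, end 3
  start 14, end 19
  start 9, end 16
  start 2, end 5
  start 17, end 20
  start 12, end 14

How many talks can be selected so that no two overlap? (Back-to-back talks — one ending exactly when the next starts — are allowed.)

Sorted by end: (0,3)  (2,5)  (4,8)  (5,9)  (8,10)  (12,14)  (13,15)  (9,16)  (14,19)  (17,20)
take (0,3); skip (2,5); take (4,8); take (8,10); take (12,14); skip (9,16); take (14,19); skip (17,20).
Selected 5 talks.

5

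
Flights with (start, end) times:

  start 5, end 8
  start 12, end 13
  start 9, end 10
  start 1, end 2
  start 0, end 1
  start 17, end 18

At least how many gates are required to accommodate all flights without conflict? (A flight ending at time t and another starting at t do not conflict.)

1

Count concurrent intervals with a sweep; the peak is the room count.
Events (time:±→running): 0:+→1 … peak 1.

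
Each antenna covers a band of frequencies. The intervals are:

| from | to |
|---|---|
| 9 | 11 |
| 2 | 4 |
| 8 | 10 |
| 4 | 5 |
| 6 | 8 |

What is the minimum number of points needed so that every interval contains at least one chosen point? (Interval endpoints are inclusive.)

Sort by right endpoint; whenever an interval is uncovered, place a point at its right end.
By right end: [2,4]  [4,5]  [6,8]  [8,10]  [9,11]
[2,4] uncovered → point at 4; [6,8] uncovered → point at 8; [9,11] uncovered → point at 11.
Points: 4, 8, 11 (3 total).

3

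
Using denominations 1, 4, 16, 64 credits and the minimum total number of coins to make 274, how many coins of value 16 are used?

Use the largest denomination that fits, subtract, and repeat.
274 = 4×64 + 1×16 + 2×1
Count of 16: 1

1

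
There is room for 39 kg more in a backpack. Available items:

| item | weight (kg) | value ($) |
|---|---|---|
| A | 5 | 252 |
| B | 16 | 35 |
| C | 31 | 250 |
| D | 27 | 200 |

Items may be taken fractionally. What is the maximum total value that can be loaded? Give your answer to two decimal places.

Greedy by value/weight ratio, highest first.
Order: A (252/5=50.40) > C (250/31=8.06) > D (200/27=7.41) > B (35/16=2.19)
Fill: take A (5 @ 252) → take C (31 @ 250) → take 3/27 of D → 22.22; 39/39 used.
Total value = 524.22

524.22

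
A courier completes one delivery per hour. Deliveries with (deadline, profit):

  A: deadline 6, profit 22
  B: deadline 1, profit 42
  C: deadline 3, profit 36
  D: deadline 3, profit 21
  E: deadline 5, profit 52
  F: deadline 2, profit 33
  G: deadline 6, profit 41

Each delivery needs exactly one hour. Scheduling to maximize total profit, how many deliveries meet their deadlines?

6

By profit: E(d5,52), B(d1,42), G(d6,41), C(d3,36), F(d2,33), A(d6,22), D(d3,21)
E→slot 5; B→slot 1; G→slot 6; C→slot 3; F→slot 2; A→slot 4; D skipped.
6 of 7 scheduled.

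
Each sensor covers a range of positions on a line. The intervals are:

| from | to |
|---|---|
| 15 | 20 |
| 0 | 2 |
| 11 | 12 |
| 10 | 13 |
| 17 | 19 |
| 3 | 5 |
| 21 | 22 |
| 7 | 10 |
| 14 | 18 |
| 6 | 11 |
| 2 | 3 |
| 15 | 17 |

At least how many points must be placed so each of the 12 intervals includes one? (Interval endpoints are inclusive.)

6

By right end: [0,2]  [2,3]  [3,5]  [7,10]  [6,11]  [11,12]  [10,13]  [15,17]  [14,18]  [17,19]  [15,20]  [21,22]
[0,2] uncovered → point at 2; [3,5] uncovered → point at 5; [7,10] uncovered → point at 10; [11,12] uncovered → point at 12; [15,17] uncovered → point at 17; [21,22] uncovered → point at 22.
Points: 2, 5, 10, 12, 17, 22 (6 total).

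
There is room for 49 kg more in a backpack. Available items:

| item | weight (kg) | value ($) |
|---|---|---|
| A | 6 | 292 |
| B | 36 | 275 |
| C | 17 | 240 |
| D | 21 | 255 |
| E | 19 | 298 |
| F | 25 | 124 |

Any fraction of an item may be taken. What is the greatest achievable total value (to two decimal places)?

915.00

Ratios (sorted): A 48.67, E 15.68, C 14.12, D 12.14, B 7.64, F 4.96
take A (6 @ 292); take E (19 @ 298); take C (17 @ 240); take 7/21 of D → 85.00. Capacity used 49/49.
Total value = 915.00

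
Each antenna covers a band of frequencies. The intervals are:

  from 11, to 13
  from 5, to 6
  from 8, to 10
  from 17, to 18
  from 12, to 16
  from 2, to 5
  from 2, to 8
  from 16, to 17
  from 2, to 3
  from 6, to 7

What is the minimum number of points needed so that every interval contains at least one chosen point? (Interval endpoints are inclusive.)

By right end: [2,3]  [2,5]  [5,6]  [6,7]  [2,8]  [8,10]  [11,13]  [12,16]  [16,17]  [17,18]
[2,3] uncovered → point at 3; [5,6] uncovered → point at 6; [8,10] uncovered → point at 10; [11,13] uncovered → point at 13; [16,17] uncovered → point at 17.
Points: 3, 6, 10, 13, 17 (5 total).

5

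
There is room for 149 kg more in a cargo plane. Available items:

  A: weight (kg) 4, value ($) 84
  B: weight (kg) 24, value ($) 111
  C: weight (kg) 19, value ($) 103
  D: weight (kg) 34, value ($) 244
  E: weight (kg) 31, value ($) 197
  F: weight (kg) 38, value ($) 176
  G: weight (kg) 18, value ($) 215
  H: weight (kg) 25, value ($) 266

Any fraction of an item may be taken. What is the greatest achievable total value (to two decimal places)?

Ratios (sorted): A 21.00, G 11.94, H 10.64, D 7.18, E 6.35, C 5.42, F 4.63, B 4.62
take A (4 @ 84); take G (18 @ 215); take H (25 @ 266); take D (34 @ 244); take E (31 @ 197); take C (19 @ 103); take 18/38 of F → 83.37. Capacity used 149/149.
Total value = 1192.37

1192.37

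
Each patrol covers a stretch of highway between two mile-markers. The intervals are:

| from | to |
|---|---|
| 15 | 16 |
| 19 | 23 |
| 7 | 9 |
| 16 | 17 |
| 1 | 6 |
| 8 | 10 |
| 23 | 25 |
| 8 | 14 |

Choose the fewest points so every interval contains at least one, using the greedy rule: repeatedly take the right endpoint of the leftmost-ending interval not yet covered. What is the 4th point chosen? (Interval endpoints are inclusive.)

Process intervals by earliest right end; each time one isn't hit yet, stab at its right endpoint.
By right end: [1,6]  [7,9]  [8,10]  [8,14]  [15,16]  [16,17]  [19,23]  [23,25]
[1,6] uncovered → point at 6; [7,9] uncovered → point at 9; [15,16] uncovered → point at 16; [19,23] uncovered → point at 23.
Points: 6, 9, 16, 23 (4 total).

23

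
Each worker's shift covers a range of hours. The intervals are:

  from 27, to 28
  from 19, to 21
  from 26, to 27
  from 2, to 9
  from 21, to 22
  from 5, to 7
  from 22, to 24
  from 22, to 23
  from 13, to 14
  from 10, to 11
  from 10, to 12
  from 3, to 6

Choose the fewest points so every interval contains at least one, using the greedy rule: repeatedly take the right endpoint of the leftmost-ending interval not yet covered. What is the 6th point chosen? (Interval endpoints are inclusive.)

By right end: [3,6]  [5,7]  [2,9]  [10,11]  [10,12]  [13,14]  [19,21]  [21,22]  [22,23]  [22,24]  [26,27]  [27,28]
[3,6] uncovered → point at 6; [10,11] uncovered → point at 11; [13,14] uncovered → point at 14; [19,21] uncovered → point at 21; [22,23] uncovered → point at 23; [26,27] uncovered → point at 27.
Points: 6, 11, 14, 21, 23, 27 (6 total).

27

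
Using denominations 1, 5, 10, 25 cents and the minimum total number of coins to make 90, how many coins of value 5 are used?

90 − 3×25→15 − 1×10→5 − 1×5→0
Count of 5: 1

1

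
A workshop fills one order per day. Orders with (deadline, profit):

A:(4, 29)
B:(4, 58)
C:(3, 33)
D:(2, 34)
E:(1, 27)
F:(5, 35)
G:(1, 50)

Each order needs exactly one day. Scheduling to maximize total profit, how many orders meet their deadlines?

5

Take jobs in profit order; each goes to the latest open slot no later than its deadline.
Profit order: B=58 G=50 F=35 D=34 C=33 A=29 E=27
Assign: B→slot 4, G→slot 1, F→slot 5, D→slot 2, C→slot 3, A skipped, E skipped.
Slots: [1:G] [2:D] [3:C] [4:B] [5:F]
5 of 7 scheduled.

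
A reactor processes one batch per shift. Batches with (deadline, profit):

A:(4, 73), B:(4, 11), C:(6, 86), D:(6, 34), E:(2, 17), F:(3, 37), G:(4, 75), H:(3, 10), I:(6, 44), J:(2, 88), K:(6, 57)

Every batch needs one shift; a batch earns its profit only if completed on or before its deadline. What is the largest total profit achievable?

423

Sort by profit descending; place each in the latest free slot ≤ its deadline.
By profit: J(d2,88), C(d6,86), G(d4,75), A(d4,73), K(d6,57), I(d6,44), F(d3,37), D(d6,34), E(d2,17), B(d4,11), H(d3,10)
J→slot 2; C→slot 6; G→slot 4; A→slot 3; K→slot 5; I→slot 1; F skipped; D skipped; E skipped; B skipped; H skipped.
Profit = 44 + 88 + 73 + 75 + 57 + 86 = 423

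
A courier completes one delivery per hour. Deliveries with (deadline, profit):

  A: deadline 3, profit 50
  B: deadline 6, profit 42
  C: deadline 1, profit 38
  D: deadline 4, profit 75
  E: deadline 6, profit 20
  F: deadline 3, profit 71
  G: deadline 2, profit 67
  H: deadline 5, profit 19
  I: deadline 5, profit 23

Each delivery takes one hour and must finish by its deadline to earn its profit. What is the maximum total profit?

328

By profit: D(d4,75), F(d3,71), G(d2,67), A(d3,50), B(d6,42), C(d1,38), I(d5,23), E(d6,20), H(d5,19)
D→slot 4; F→slot 3; G→slot 2; A→slot 1; B→slot 6; C skipped; I→slot 5; E skipped; H skipped.
Profit = 50 + 67 + 71 + 75 + 23 + 42 = 328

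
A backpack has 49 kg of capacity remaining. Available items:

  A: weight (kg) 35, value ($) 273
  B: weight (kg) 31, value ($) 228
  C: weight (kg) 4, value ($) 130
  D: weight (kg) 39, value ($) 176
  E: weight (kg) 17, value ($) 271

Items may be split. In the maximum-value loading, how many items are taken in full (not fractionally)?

2

Order: C (130/4=32.50) > E (271/17=15.94) > A (273/35=7.80) > B (228/31=7.35) > D (176/39=4.51)
Fill: take C (4 @ 130) → take E (17 @ 271) → take 28/35 of A → 218.40; 49/49 used.
2 item(s) taken whole; one partial (take 28/35 of A).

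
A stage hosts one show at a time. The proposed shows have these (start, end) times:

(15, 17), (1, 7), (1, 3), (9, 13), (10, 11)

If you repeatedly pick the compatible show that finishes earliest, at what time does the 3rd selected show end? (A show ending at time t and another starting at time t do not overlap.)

17

Greedy by earliest finish: after sorting by end time, pick each interval compatible with the last pick.
By end time: (1,3), (1,7), (10,11), (9,13), (15,17).
Pick (1,3); next start ≥ 3 → (10,11); next start ≥ 11 → (15,17).
Selected: (1,3) (10,11) (15,17)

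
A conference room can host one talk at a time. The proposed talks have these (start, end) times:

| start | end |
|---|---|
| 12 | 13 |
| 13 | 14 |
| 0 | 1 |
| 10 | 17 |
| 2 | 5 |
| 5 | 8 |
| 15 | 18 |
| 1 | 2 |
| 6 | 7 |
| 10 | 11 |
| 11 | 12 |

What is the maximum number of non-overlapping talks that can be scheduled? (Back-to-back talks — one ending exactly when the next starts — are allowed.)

Order by finish time; keep every interval that doesn't clash with the previous kept one.
By end time: (0,1), (1,2), (2,5), (6,7), (5,8), (10,11), (11,12), (12,13), (13,14), (10,17), (15,18).
Pick (0,1); next start ≥ 1 → (1,2); next start ≥ 2 → (2,5); next start ≥ 5 → (6,7); next start ≥ 7 → (10,11); next start ≥ 11 → (11,12); next start ≥ 12 → (12,13); next start ≥ 13 → (13,14); next start ≥ 14 → (15,18).
Selected 9 talks.

9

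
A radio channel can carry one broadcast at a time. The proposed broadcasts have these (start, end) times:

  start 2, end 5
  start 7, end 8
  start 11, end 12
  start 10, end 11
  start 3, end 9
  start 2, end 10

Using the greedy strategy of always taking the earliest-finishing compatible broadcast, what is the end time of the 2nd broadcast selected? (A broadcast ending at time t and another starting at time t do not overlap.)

8

Greedy by earliest finish: after sorting by end time, pick each interval compatible with the last pick.
By end time: (2,5), (7,8), (3,9), (2,10), (10,11), (11,12).
Pick (2,5); next start ≥ 5 → (7,8); next start ≥ 8 → (10,11); next start ≥ 11 → (11,12).
Selected: (2,5) (7,8) (10,11) (11,12)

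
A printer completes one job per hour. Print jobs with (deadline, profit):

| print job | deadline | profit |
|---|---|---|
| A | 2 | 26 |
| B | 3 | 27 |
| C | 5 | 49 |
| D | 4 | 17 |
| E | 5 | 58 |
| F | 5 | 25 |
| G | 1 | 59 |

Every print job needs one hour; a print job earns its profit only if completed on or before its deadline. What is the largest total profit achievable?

219

By profit: G(d1,59), E(d5,58), C(d5,49), B(d3,27), A(d2,26), F(d5,25), D(d4,17)
G→slot 1; E→slot 5; C→slot 4; B→slot 3; A→slot 2; F skipped; D skipped.
Profit = 59 + 26 + 27 + 49 + 58 = 219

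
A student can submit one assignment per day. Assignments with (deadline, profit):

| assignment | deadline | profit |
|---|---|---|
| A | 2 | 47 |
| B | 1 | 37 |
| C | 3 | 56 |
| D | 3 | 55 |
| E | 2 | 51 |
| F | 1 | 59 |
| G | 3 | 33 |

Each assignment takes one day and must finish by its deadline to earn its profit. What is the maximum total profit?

Sort by profit descending; place each in the latest free slot ≤ its deadline.
Profit order: F=59 C=56 D=55 E=51 A=47 B=37 G=33
Assign: F→slot 1, C→slot 3, D→slot 2, E skipped, A skipped, B skipped, G skipped.
Slots: [1:F] [2:D] [3:C]
Profit = 59 + 55 + 56 = 170

170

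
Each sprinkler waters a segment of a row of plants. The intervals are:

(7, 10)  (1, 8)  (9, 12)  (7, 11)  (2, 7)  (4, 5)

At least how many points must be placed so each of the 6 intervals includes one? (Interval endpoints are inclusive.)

By right end: [4,5]  [2,7]  [1,8]  [7,10]  [7,11]  [9,12]
[4,5] uncovered → point at 5; [7,10] uncovered → point at 10.
Points: 5, 10 (2 total).

2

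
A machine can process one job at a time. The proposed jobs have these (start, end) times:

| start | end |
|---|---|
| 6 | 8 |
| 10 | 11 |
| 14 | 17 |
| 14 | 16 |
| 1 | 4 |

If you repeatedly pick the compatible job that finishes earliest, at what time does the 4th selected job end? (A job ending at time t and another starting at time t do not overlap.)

By end time: (1,4), (6,8), (10,11), (14,16), (14,17).
Pick (1,4); next start ≥ 4 → (6,8); next start ≥ 8 → (10,11); next start ≥ 11 → (14,16).
Selected: (1,4) (6,8) (10,11) (14,16)

16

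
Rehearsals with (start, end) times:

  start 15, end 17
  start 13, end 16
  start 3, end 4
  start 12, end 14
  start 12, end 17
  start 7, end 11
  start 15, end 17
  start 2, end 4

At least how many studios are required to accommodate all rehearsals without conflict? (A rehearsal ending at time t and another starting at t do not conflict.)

starts: [2, 3, 7, 12, 12, 13, 15, 15]
ends:   [4, 4, 11, 14, 16, 17, 17, 17]
s2→1 s3→2 e4→1 e4→0 s7→1 e11→0 s12→1 s12→2 s13→3 e14→2 s15→3 s15→4  — peak 4.

4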